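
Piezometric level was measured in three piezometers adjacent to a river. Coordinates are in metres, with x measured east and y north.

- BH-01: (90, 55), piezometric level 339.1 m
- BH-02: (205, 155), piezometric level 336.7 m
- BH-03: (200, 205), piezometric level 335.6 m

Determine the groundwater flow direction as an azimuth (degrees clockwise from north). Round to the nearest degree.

Differences from BH-01: to BH-02 (Δx, Δy, Δh) = (115, 100, -2.4); to BH-03 = (110, 150, -3.5).
Solve a·Δx + b·Δy = Δh: det = 115·150 − 110·100 = 6250.
∂h/∂x = [(-2.4)·150 − (-3.5)·100] / 6250 = -0.001600
∂h/∂y = [115·(-3.5) − 110·(-2.4)] / 6250 = -0.02216
Flow direction (−∇h) has components (+0.001600 E, +0.02216 N).
Azimuth = atan2(E, N) = atan2(+0.001600, +0.02216) = 4.1° ≈ 004°.

004°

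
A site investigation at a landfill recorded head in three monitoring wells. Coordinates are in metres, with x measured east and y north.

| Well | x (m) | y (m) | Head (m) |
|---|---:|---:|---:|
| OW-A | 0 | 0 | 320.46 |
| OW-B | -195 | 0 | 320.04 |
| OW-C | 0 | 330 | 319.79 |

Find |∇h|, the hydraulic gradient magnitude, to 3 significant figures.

∂h/∂x = (320.04 − 320.46) / (-195 − 0) = +0.002154
∂h/∂y = (319.79 − 320.46) / (330 − 0) = -0.002030
|∇h| = √(0.002154² + -0.002030²) = 0.00296

0.00296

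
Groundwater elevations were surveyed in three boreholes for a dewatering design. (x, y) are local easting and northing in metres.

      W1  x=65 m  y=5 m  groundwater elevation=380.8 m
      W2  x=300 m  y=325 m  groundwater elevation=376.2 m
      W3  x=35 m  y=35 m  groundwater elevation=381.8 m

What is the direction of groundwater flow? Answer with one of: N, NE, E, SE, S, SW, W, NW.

Differences from W1: to W2 (Δx, Δy, Δh) = (235, 320, -4.6); to W3 = (-30, 30, +1.0).
Determinant of the coordinate differences = 235·30 − (-30)·320 = 16650.
∂h/∂x = [(-4.6)·30 − (+1.0)·320] / 16650 = -0.02751
∂h/∂y = [235·(+1.0) − (-30)·(-4.6)] / 16650 = +0.005826
Flow = −∇h = (+0.02751 east, -0.005826 north), which points east.

E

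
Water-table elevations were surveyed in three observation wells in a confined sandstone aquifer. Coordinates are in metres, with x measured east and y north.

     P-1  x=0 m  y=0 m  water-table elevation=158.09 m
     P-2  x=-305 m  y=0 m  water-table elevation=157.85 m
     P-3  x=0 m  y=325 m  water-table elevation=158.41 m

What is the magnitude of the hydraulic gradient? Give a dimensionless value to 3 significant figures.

∂h/∂x = (157.85 − 158.09) / (-305 − 0) = +0.0007869
∂h/∂y = (158.41 − 158.09) / (325 − 0) = +0.0009846
|∇h| = √(0.0007869² + 0.0009846²) = 0.00126

0.00126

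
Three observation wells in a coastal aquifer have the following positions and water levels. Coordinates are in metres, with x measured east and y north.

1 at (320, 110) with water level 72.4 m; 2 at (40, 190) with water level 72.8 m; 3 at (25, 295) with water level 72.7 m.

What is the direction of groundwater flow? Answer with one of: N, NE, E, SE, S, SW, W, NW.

Taking 1 as reference: 2−1 = (-280, 80, +0.4); 3−1 = (-295, 185, +0.3).
Determinant of the coordinate differences = (-280)·185 − (-295)·80 = -28200.
∂h/∂x = [(+0.4)·185 − (+0.3)·80] / -28200 = -0.001773
∂h/∂y = [(-280)·(+0.3) − (-295)·(+0.4)] / -28200 = -0.001206
Flow = −∇h = (+0.001773 east, +0.001206 north), which points northeast.

NE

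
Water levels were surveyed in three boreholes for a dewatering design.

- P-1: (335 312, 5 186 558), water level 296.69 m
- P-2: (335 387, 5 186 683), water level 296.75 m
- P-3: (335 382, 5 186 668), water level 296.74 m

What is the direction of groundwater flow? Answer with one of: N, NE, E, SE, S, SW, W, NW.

Taking P-1 as reference: P-2−P-1 = (75, 125, +0.06); P-3−P-1 = (70, 110, +0.05).
Determinant of the coordinate differences = 75·110 − 70·125 = -500.
∂h/∂x = [(+0.06)·110 − (+0.05)·125] / -500 = -0.0007000
∂h/∂y = [75·(+0.05) − 70·(+0.06)] / -500 = +0.0009000
Flow = −∇h = (+0.0007000 east, -0.0009000 north), which points southeast.

SE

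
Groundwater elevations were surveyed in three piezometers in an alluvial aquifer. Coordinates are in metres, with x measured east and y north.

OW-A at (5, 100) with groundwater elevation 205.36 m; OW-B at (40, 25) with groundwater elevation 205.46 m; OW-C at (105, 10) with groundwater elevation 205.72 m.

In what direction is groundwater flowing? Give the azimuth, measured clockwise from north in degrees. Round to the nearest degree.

Three-point gradient (reference OW-A): Δ to OW-B = (35, -75, +0.10), Δ to OW-C = (100, -90, +0.36).
∂h/∂x = +0.004138, ∂h/∂y = +0.0005977 (det = 4350).
Flow direction (−∇h) has components (-0.004138 E, -0.0005977 N).
Azimuth = atan2(E, N) = atan2(-0.004138, -0.0005977) = 261.8° ≈ 262°.

262°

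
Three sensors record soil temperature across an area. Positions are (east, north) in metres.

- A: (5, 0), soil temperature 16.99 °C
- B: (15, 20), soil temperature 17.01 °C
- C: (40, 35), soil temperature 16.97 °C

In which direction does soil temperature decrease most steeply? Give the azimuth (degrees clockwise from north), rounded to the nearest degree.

With T = a·x + b·y + c and A as origin, the differences give:
  10·a + 20·b = +0.02
  35·a + 35·b = -0.02
Eliminate b (×35 and ×20, subtract): -350·a = 1.100 → a = ∂T/∂x = -0.003143
Back-substitute: b = ∂T/∂y = +0.002571.
Steepest decrease is along −∇f: components (+0.003143 E, -0.002571 N).
Azimuth = atan2(+0.003143, -0.002571) = 129.3° ≈ 129°.

129°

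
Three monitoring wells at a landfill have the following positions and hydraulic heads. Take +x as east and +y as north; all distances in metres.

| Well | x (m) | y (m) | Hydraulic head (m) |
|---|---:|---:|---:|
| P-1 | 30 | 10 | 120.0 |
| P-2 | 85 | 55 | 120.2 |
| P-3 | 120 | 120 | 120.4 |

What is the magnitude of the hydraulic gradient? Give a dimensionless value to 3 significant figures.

0.00283

Taking P-1 as reference: P-2−P-1 = (55, 45, +0.2); P-3−P-1 = (90, 110, +0.4).
Solve a·Δx + b·Δy = Δh: det = 55·110 − 90·45 = 2000.
∂h/∂x = [(+0.2)·110 − (+0.4)·45] / 2000 = +0.002000
∂h/∂y = [55·(+0.4) − 90·(+0.2)] / 2000 = +0.002000
|∇h| = √(0.002000² + 0.002000²) = 0.002828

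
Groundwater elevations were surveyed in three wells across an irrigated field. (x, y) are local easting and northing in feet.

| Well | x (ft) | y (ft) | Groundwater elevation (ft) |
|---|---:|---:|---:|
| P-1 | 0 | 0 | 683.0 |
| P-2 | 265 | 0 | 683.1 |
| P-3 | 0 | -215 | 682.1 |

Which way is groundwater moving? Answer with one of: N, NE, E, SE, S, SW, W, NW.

S

∂h/∂x = (683.1 − 683.0) / (265 − 0) = +0.0003774
∂h/∂y = (682.1 − 683.0) / (-215 − 0) = +0.004186
Flow = −∇h = (-0.0003774 east, -0.004186 north), which points south.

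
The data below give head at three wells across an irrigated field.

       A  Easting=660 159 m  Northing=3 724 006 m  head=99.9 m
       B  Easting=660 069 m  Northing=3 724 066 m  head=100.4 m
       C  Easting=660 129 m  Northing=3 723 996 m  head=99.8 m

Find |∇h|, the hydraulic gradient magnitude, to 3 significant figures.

Differences from A: to B (Δx, Δy, Δh) = (-90, 60, +0.5); to C = (-30, -10, -0.1).
Determinant of the coordinate differences = (-90)·(-10) − (-30)·60 = 2700.
∂h/∂x = [(+0.5)·(-10) − (-0.1)·60] / 2700 = +0.0003704
∂h/∂y = [(-90)·(-0.1) − (-30)·(+0.5)] / 2700 = +0.008889
|∇h| = √(0.0003704² + 0.008889²) = 0.008897

0.00890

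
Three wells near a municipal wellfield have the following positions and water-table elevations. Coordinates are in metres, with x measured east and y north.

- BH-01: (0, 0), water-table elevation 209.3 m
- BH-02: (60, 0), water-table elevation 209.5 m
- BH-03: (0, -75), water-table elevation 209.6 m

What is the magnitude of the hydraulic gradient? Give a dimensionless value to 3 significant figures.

∂h/∂x = (209.5 − 209.3) / (60 − 0) = +0.003333
∂h/∂y = (209.6 − 209.3) / (-75 − 0) = -0.004000
|∇h| = √(0.003333² + -0.004000²) = 0.005207

0.00521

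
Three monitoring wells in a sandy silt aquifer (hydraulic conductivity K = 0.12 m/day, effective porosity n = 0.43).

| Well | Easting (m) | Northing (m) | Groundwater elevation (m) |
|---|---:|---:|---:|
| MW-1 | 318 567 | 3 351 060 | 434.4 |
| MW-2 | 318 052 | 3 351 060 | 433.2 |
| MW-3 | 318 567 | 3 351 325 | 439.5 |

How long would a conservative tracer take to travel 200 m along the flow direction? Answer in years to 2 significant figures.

100 years

∂h/∂x = (433.2 − 434.4) / (318052 − 318567) = +0.002330
∂h/∂y = (439.5 − 434.4) / (3351325 − 3351060) = +0.01925
|∇h| = √(0.002330² + 0.01925²) = 0.01939
Seepage velocity v = K·i/n = 0.12 × 0.01939 / 0.43 = 0.005411 m/day.
t = 200 / 0.005411 = 3.696e+04 days = 101 years.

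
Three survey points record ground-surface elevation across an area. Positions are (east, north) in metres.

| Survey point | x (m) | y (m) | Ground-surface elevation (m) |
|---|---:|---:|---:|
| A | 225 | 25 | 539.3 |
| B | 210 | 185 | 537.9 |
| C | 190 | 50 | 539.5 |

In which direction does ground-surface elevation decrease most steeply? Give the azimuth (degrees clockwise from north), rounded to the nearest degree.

With z = a·x + b·y + c and A as origin, the differences give:
  (-15)·a + 160·b = -1.4
  (-35)·a + 25·b = +0.2
Eliminate b (×25 and ×160, subtract): 5225·a = -67.00 → a = ∂z/∂x = -0.01282
Back-substitute: b = ∂z/∂y = -0.009952.
Steepest decrease is along −∇f: components (+0.01282 E, +0.009952 N).
Azimuth = atan2(+0.01282, +0.009952) = 52.2° ≈ 052°.

052°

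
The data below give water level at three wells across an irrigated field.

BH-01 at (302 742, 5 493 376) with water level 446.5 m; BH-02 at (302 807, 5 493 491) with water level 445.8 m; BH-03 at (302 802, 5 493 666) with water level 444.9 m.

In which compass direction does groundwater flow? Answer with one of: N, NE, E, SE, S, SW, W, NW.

Three-point gradient (reference BH-01): Δ to BH-02 = (65, 115, -0.7), Δ to BH-03 = (60, 290, -1.6).
∂h/∂x = -0.001590, ∂h/∂y = -0.005188 (det = 11950).
Flow = −∇h = (+0.001590 east, +0.005188 north), which points north.

N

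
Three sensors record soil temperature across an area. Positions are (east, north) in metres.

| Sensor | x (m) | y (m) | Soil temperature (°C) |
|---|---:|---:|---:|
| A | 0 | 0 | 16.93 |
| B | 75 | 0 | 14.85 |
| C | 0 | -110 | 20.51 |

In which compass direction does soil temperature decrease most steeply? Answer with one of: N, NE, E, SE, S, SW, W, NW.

NE

∂T/∂x = (14.85 − 16.93) / (75 − 0) = -0.02773
∂T/∂y = (20.51 − 16.93) / (-110 − 0) = -0.03255
Steepest decrease is along −∇f = (+0.02773 E, +0.03255 N) → northeast.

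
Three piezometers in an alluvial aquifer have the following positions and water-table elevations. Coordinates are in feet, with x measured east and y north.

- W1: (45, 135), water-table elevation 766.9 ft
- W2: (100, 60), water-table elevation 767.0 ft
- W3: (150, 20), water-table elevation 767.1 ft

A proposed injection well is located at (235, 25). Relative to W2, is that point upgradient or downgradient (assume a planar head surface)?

upgradient

Taking W1 as reference: W2−W1 = (55, -75, +0.1); W3−W1 = (105, -115, +0.2).
Determinant of the coordinate differences = 55·(-115) − 105·(-75) = 1550.
∂h/∂x = [(+0.1)·(-115) − (+0.2)·(-75)] / 1550 = +0.002258
∂h/∂y = [55·(+0.2) − 105·(+0.1)] / 1550 = +0.0003226
Head at (235, 25) = 766.9 + (+0.002258)·(190) + (+0.0003226)·(-110) = 767.29 ft.
That is higher than the 767.0 ft at W2, so the point is upgradient.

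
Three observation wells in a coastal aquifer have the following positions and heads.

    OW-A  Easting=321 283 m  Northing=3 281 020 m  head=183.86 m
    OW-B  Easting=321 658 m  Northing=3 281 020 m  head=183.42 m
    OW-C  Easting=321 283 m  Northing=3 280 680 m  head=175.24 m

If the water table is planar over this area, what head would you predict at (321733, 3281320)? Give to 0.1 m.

190.9 m

∂h/∂x = (183.42 − 183.86) / (321658 − 321283) = -0.001173
∂h/∂y = (175.24 − 183.86) / (3280680 − 3281020) = +0.02535
h(321733, 3281320) = 183.86 + (-0.001173)·(450) + (+0.02535)·(300) = 183.86 -0.528 +7.606 = 190.938 m.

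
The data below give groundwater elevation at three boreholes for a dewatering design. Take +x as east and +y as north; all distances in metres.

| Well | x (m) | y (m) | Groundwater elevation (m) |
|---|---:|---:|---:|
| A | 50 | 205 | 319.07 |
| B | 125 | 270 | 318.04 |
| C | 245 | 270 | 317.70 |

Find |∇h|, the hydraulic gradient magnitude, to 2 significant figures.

0.013

Differences from A: to B (Δx, Δy, Δh) = (75, 65, -1.03); to C = (195, 65, -1.37).
Determinant of the coordinate differences = 75·65 − 195·65 = -7800.
∂h/∂x = [(-1.03)·65 − (-1.37)·65] / -7800 = -0.002833
∂h/∂y = [75·(-1.37) − 195·(-1.03)] / -7800 = -0.01258
|∇h| = √(-0.002833² + -0.01258²) = 0.0129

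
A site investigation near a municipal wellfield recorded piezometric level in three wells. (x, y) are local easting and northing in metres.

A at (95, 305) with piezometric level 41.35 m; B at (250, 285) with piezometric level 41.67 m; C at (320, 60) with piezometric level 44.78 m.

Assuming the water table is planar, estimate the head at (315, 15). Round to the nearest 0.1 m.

Taking A as reference: B−A = (155, -20, +0.32); C−A = (225, -245, +3.43).
Solve a·Δx + b·Δy = Δh: det = 155·(-245) − 225·(-20) = -33475.
∂h/∂x = [(+0.32)·(-245) − (+3.43)·(-20)] / -33475 = +0.0002928
∂h/∂y = [155·(+3.43) − 225·(+0.32)] / -33475 = -0.01373
h(315, 15) = 41.35 + (+0.0002928)·(220) + (-0.01373)·(-290) = 41.35 +0.064 +3.982 = 45.396 m.

45.4 m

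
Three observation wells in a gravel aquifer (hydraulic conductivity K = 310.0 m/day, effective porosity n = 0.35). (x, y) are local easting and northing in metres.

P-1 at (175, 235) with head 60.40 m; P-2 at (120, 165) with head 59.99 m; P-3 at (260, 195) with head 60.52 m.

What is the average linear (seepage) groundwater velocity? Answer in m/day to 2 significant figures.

Three-point gradient (reference P-1): Δ to P-2 = (-55, -70, -0.41), Δ to P-3 = (85, -40, +0.12).
∂h/∂x = +0.003043, ∂h/∂y = +0.003466 (det = 8150).
|∇h| = √(0.003043² + 0.003466²) = 0.004612
Seepage velocity v = K·i/n = 310.0 × 0.004612 / 0.35 = 4.085 m/day.

4.1 m/day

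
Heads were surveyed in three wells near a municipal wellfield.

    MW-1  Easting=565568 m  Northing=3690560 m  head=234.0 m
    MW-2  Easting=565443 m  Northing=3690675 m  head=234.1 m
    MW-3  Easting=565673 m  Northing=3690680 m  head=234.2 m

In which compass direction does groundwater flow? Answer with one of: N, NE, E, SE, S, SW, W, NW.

Taking MW-1 as reference: MW-2−MW-1 = (-125, 115, +0.1); MW-3−MW-1 = (105, 120, +0.2).
Solve a·Δx + b·Δy = Δh: det = (-125)·120 − 105·115 = -27075.
∂h/∂x = [(+0.1)·120 − (+0.2)·115] / -27075 = +0.0004063
∂h/∂y = [(-125)·(+0.2) − 105·(+0.1)] / -27075 = +0.001311
Flow = −∇h = (-0.0004063 east, -0.001311 north), which points south.

S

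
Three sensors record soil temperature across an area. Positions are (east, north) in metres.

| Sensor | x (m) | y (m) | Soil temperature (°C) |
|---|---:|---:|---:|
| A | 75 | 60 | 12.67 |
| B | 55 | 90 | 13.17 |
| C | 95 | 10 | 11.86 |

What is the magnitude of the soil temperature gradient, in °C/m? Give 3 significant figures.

Three-point gradient (reference A): Δ to B = (-20, 30, +0.50), Δ to C = (20, -50, -0.81).
∂T/∂x = -0.001750, ∂T/∂y = +0.01550 (det = 400).
|∇f| = √(-0.001750² + 0.01550²) = 0.0156 °C/m

0.0156 °C/m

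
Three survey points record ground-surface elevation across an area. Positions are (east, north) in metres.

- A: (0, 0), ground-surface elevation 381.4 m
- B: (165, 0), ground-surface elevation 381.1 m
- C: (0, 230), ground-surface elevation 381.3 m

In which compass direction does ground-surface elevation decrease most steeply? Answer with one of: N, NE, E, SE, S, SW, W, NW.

E

∂z/∂x = (381.1 − 381.4) / (165 − 0) = -0.001818
∂z/∂y = (381.3 − 381.4) / (230 − 0) = -0.0004348
Steepest decrease is along −∇f = (+0.001818 E, +0.0004348 N) → east.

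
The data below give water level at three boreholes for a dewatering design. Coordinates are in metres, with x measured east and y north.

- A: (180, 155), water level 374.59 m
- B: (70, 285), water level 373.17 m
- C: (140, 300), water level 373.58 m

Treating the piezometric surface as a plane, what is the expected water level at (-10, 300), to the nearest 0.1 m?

372.5 m

Differences from A: to B (Δx, Δy, Δh) = (-110, 130, -1.42); to C = (-40, 145, -1.01).
Solve a·Δx + b·Δy = Δh: det = (-110)·145 − (-40)·130 = -10750.
∂h/∂x = [(-1.42)·145 − (-1.01)·130] / -10750 = +0.006940
∂h/∂y = [(-110)·(-1.01) − (-40)·(-1.42)] / -10750 = -0.005051
h(-10, 300) = 374.59 + (+0.006940)·(-190) + (-0.005051)·(145) = 374.59 -1.319 -0.732 = 372.539 m.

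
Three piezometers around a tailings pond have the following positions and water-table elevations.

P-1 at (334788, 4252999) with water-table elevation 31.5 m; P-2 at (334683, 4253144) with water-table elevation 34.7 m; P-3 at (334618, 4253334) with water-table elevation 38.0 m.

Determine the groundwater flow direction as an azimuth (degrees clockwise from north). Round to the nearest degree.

137°

Taking P-1 as reference: P-2−P-1 = (-105, 145, +3.2); P-3−P-1 = (-170, 335, +6.5).
Solve a·Δx + b·Δy = Δh: det = (-105)·335 − (-170)·145 = -10525.
∂h/∂x = [(+3.2)·335 − (+6.5)·145] / -10525 = -0.01230
∂h/∂y = [(-105)·(+6.5) − (-170)·(+3.2)] / -10525 = +0.01316
Flow direction (−∇h) has components (+0.01230 E, -0.01316 N).
Azimuth = atan2(E, N) = atan2(+0.01230, -0.01316) = 136.9° ≈ 137°.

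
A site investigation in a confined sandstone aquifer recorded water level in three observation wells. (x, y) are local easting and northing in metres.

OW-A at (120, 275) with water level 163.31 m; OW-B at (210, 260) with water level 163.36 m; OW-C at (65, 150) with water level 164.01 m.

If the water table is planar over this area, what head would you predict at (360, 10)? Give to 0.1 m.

164.7 m

With h = a·x + b·y + c and OW-A as origin, the differences give:
  90·a + (-15)·b = +0.05
  (-55)·a + (-125)·b = +0.70
Eliminate b (×(-125) and ×(-15), subtract): -12075·a = 4.250 → a = ∂h/∂x = -0.0003520
Back-substitute: b = ∂h/∂y = -0.005445.
h(360, 10) = 163.31 + (-0.0003520)·(240) + (-0.005445)·(-265) = 163.31 -0.084 +1.443 = 164.668 m.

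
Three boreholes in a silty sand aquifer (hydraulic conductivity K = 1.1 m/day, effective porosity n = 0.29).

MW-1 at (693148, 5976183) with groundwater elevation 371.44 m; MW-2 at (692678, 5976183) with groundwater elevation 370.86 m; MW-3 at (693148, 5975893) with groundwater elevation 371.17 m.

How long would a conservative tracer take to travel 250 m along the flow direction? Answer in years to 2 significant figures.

∂h/∂x = (370.86 − 371.44) / (692678 − 693148) = +0.001234
∂h/∂y = (371.17 − 371.44) / (5975893 − 5976183) = +0.0009310
|∇h| = √(0.001234² + 0.0009310²) = 0.001546
Seepage velocity v = K·i/n = 1.1 × 0.001546 / 0.29 = 0.005864 m/day.
t = 250 / 0.005864 = 4.263e+04 days = 117 years.

120 years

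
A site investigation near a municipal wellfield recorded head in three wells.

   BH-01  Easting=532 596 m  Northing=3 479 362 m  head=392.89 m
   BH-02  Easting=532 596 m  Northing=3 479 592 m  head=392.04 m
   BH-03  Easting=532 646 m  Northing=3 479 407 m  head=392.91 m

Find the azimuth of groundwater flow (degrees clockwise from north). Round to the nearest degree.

315°

With h = a·x + b·y + c and BH-01 as origin, the differences give:
  0·a + 230·b = -0.85
  50·a + 45·b = +0.02
Eliminate b (×45 and ×230, subtract): -11500·a = -42.850 → a = ∂h/∂x = +0.003726
Back-substitute: b = ∂h/∂y = -0.003696.
Flow direction (−∇h) has components (-0.003726 E, +0.003696 N).
Azimuth = atan2(E, N) = atan2(-0.003726, +0.003696) = 314.8° ≈ 315°.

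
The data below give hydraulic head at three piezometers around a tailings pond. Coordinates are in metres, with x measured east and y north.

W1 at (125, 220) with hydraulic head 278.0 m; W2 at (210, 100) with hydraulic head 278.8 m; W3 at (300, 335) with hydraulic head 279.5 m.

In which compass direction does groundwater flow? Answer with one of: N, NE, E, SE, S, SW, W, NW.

W

Differences from W1: to W2 (Δx, Δy, Δh) = (85, -120, +0.8); to W3 = (175, 115, +1.5).
Determinant of the coordinate differences = 85·115 − 175·(-120) = 30775.
∂h/∂x = [(+0.8)·115 − (+1.5)·(-120)] / 30775 = +0.008838
∂h/∂y = [85·(+1.5) − 175·(+0.8)] / 30775 = -0.0004062
Flow = −∇h = (-0.008838 east, +0.0004062 north), which points west.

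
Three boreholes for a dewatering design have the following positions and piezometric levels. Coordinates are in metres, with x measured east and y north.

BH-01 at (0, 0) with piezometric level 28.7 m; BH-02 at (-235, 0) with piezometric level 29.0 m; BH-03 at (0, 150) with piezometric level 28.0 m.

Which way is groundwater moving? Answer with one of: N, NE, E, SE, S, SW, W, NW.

N

∂h/∂x = (29.0 − 28.7) / (-235 − 0) = -0.001277
∂h/∂y = (28.0 − 28.7) / (150 − 0) = -0.004667
Flow = −∇h = (+0.001277 east, +0.004667 north), which points north.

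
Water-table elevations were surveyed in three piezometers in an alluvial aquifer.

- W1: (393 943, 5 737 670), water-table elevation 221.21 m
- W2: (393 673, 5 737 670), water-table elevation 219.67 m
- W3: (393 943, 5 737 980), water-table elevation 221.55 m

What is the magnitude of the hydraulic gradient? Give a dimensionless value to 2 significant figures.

∂h/∂x = (219.67 − 221.21) / (393673 − 393943) = +0.005704
∂h/∂y = (221.55 − 221.21) / (5737980 − 5737670) = +0.001097
|∇h| = √(0.005704² + 0.001097²) = 0.005809

0.0058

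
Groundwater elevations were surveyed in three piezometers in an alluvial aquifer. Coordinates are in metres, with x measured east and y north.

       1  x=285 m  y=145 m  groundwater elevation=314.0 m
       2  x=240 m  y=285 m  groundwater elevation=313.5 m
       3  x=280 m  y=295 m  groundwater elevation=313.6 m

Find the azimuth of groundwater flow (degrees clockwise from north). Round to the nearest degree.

309°

Three-point gradient (reference 1): Δ to 2 = (-45, 140, -0.5), Δ to 3 = (-5, 150, -0.4).
∂h/∂x = +0.003140, ∂h/∂y = -0.002562 (det = -6050).
Flow direction (−∇h) has components (-0.003140 E, +0.002562 N).
Azimuth = atan2(E, N) = atan2(-0.003140, +0.002562) = 309.2° ≈ 309°.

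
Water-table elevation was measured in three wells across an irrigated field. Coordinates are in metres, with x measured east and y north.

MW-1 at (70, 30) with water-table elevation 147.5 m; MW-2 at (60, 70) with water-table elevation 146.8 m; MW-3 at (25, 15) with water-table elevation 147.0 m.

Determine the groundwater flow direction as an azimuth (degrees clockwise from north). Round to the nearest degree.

Differences from MW-1: to MW-2 (Δx, Δy, Δh) = (-10, 40, -0.7); to MW-3 = (-45, -15, -0.5).
Solve a·Δx + b·Δy = Δh: det = (-10)·(-15) − (-45)·40 = 1950.
∂h/∂x = [(-0.7)·(-15) − (-0.5)·40] / 1950 = +0.01564
∂h/∂y = [(-10)·(-0.5) − (-45)·(-0.7)] / 1950 = -0.01359
Flow direction (−∇h) has components (-0.01564 E, +0.01359 N).
Azimuth = atan2(E, N) = atan2(-0.01564, +0.01359) = 311.0° ≈ 311°.

311°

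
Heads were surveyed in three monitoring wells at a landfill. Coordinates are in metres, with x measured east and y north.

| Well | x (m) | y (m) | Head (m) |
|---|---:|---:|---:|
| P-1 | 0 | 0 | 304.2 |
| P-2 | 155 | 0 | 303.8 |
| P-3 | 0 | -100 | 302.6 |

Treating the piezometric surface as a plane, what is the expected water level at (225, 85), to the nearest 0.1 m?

∂h/∂x = (303.8 − 304.2) / (155 − 0) = -0.002581
∂h/∂y = (302.6 − 304.2) / (-100 − 0) = +0.01600
h(225, 85) = 304.2 + (-0.002581)·(225) + (+0.01600)·(85) = 304.2 -0.581 +1.360 = 304.979 m.

305.0 m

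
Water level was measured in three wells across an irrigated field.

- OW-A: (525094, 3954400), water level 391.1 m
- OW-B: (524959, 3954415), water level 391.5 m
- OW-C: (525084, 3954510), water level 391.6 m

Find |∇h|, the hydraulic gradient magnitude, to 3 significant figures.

Taking OW-A as reference: OW-B−OW-A = (-135, 15, +0.4); OW-C−OW-A = (-10, 110, +0.5).
Determinant of the coordinate differences = (-135)·110 − (-10)·15 = -14700.
∂h/∂x = [(+0.4)·110 − (+0.5)·15] / -14700 = -0.002483
∂h/∂y = [(-135)·(+0.5) − (-10)·(+0.4)] / -14700 = +0.004320
|∇h| = √(-0.002483² + 0.004320²) = 0.004983

0.00498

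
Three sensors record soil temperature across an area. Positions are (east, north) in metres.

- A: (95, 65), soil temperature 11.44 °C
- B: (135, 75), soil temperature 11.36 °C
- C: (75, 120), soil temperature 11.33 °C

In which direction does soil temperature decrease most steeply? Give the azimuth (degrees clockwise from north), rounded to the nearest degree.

029°

Taking A as reference: B−A = (40, 10, -0.08); C−A = (-20, 55, -0.11).
Determinant of the coordinate differences = 40·55 − (-20)·10 = 2400.
∂T/∂x = [(-0.08)·55 − (-0.11)·10] / 2400 = -0.001375
∂T/∂y = [40·(-0.11) − (-20)·(-0.08)] / 2400 = -0.002500
Steepest decrease is along −∇f: components (+0.001375 E, +0.002500 N).
Azimuth = atan2(+0.001375, +0.002500) = 28.8° ≈ 029°.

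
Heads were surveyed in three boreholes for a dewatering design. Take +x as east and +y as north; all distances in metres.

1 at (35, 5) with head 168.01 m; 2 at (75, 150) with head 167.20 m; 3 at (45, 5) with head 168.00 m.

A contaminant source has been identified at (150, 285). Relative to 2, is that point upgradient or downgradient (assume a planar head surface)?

downgradient

Three-point gradient (reference 1): Δ to 2 = (40, 145, -0.81), Δ to 3 = (10, 0, -0.01).
∂h/∂x = -0.0010000, ∂h/∂y = -0.005310 (det = -1450).
Head at (150, 285) = 168.01 + (-0.0010000)·(115) + (-0.005310)·(280) = 166.41 m.
That is lower than the 167.20 m at 2, so the point is downgradient.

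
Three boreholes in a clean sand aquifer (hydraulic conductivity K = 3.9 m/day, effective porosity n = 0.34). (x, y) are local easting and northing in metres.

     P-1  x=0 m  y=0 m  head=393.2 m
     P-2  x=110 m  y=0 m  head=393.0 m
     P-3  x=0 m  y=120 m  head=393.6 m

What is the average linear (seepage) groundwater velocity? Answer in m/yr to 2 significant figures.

16 m/yr

∂h/∂x = (393.0 − 393.2) / (110 − 0) = -0.001818
∂h/∂y = (393.6 − 393.2) / (120 − 0) = +0.003333
|∇h| = √(-0.001818² + 0.003333²) = 0.003797
Seepage velocity v = K·i/n = 3.9 × 0.003797 / 0.34 = 0.04355 m/day = 15.91 m/yr.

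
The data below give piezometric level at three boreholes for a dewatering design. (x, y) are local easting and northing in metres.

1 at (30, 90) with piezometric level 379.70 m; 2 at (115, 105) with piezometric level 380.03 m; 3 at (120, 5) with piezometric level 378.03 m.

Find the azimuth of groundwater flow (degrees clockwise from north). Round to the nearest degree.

181°

Taking 1 as reference: 2−1 = (85, 15, +0.33); 3−1 = (90, -85, -1.67).
Solve a·Δx + b·Δy = Δh: det = 85·(-85) − 90·15 = -8575.
∂h/∂x = [(+0.33)·(-85) − (-1.67)·15] / -8575 = +0.0003499
∂h/∂y = [85·(-1.67) − 90·(+0.33)] / -8575 = +0.02002
Flow direction (−∇h) has components (-0.0003499 E, -0.02002 N).
Azimuth = atan2(E, N) = atan2(-0.0003499, -0.02002) = 181.0° ≈ 181°.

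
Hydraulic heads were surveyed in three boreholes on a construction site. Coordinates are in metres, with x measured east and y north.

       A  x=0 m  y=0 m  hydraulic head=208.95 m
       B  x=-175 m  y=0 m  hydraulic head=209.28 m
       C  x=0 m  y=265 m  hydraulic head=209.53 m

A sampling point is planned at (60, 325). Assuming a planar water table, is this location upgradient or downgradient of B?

upgradient

∂h/∂x = (209.28 − 208.95) / (-175 − 0) = -0.001886
∂h/∂y = (209.53 − 208.95) / (265 − 0) = +0.002189
Head at (60, 325) = 208.95 + (-0.001886)·(60) + (+0.002189)·(325) = 209.55 m.
That is higher than the 209.28 m at B, so the point is upgradient.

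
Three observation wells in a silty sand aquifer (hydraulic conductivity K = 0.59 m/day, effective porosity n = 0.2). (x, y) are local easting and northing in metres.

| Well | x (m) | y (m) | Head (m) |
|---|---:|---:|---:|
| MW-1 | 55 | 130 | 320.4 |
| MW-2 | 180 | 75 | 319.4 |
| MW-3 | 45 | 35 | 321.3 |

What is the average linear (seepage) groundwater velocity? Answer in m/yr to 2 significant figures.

Differences from MW-1: to MW-2 (Δx, Δy, Δh) = (125, -55, -1.0); to MW-3 = (-10, -95, +0.9).
Solve a·Δx + b·Δy = Δh: det = 125·(-95) − (-10)·(-55) = -12425.
∂h/∂x = [(-1.0)·(-95) − (+0.9)·(-55)] / -12425 = -0.01163
∂h/∂y = [125·(+0.9) − (-10)·(-1.0)] / -12425 = -0.008249
|∇h| = √(-0.01163² + -0.008249²) = 0.01426
Seepage velocity v = K·i/n = 0.59 × 0.01426 / 0.2 = 0.04207 m/day = 15.37 m/yr.

15 m/yr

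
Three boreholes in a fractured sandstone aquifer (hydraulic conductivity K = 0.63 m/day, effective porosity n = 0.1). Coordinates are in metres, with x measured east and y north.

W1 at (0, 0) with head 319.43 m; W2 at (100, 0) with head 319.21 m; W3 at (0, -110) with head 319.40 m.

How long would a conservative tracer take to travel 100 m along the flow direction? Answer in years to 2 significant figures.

∂h/∂x = (319.21 − 319.43) / (100 − 0) = -0.002200
∂h/∂y = (319.40 − 319.43) / (-110 − 0) = +0.0002727
|∇h| = √(-0.002200² + 0.0002727²) = 0.002217
Seepage velocity v = K·i/n = 0.63 × 0.002217 / 0.1 = 0.01397 m/day.
t = 100 / 0.01397 = 7158 days = 19.6 years.

20 years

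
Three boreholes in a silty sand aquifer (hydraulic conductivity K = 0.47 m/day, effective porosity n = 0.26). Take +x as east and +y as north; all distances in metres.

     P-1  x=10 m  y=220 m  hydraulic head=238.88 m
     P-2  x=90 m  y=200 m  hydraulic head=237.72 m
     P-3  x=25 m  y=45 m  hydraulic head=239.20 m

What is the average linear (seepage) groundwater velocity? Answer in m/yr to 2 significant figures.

10 m/yr

Three-point gradient (reference P-1): Δ to P-2 = (80, -20, -1.16), Δ to P-3 = (15, -175, +0.32).
∂h/∂x = -0.01528, ∂h/∂y = -0.003139 (det = -13700).
|∇h| = √(-0.01528² + -0.003139²) = 0.0156
Seepage velocity v = K·i/n = 0.47 × 0.0156 / 0.26 = 0.0282 m/day = 10.3 m/yr.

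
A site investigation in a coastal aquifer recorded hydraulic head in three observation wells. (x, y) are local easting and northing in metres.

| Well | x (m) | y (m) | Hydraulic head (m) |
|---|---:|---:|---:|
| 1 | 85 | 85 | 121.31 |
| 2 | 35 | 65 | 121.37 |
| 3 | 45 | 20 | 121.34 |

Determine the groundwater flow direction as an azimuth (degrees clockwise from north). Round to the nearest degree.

105°

Differences from 1: to 2 (Δx, Δy, Δh) = (-50, -20, +0.06); to 3 = (-40, -65, +0.03).
Solve a·Δx + b·Δy = Δh: det = (-50)·(-65) − (-40)·(-20) = 2450.
∂h/∂x = [(+0.06)·(-65) − (+0.03)·(-20)] / 2450 = -0.001347
∂h/∂y = [(-50)·(+0.03) − (-40)·(+0.06)] / 2450 = +0.0003673
Flow direction (−∇h) has components (+0.001347 E, -0.0003673 N).
Azimuth = atan2(E, N) = atan2(+0.001347, -0.0003673) = 105.3° ≈ 105°.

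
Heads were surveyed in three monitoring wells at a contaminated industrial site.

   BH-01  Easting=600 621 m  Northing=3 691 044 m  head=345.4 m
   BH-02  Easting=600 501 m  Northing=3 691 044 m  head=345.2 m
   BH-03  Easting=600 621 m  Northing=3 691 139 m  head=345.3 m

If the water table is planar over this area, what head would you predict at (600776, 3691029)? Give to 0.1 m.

345.7 m

∂h/∂x = (345.2 − 345.4) / (600501 − 600621) = +0.001667
∂h/∂y = (345.3 − 345.4) / (3691139 − 3691044) = -0.001053
h(600776, 3691029) = 345.4 + (+0.001667)·(155) + (-0.001053)·(-15) = 345.4 +0.258 +0.016 = 345.674 m.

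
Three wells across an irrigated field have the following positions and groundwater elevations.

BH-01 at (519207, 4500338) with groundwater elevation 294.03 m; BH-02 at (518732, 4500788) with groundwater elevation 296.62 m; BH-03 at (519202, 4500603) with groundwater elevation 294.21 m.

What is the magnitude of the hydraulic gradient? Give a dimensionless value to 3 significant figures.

0.00493

Three-point gradient (reference BH-01): Δ to BH-02 = (-475, 450, +2.59), Δ to BH-03 = (-5, 265, +0.18).
∂h/∂x = -0.004897, ∂h/∂y = +0.0005869 (det = -123625).
|∇h| = √(-0.004897² + 0.0005869²) = 0.004932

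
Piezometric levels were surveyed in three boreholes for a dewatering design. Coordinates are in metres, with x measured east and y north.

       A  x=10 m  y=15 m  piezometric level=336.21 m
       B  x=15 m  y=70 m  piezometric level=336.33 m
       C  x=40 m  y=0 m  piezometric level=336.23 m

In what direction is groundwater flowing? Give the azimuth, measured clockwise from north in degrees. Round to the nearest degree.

Taking A as reference: B−A = (5, 55, +0.12); C−A = (30, -15, +0.02).
Determinant of the coordinate differences = 5·(-15) − 30·55 = -1725.
∂h/∂x = [(+0.12)·(-15) − (+0.02)·55] / -1725 = +0.001681
∂h/∂y = [5·(+0.02) − 30·(+0.12)] / -1725 = +0.002029
Flow direction (−∇h) has components (-0.001681 E, -0.002029 N).
Azimuth = atan2(E, N) = atan2(-0.001681, -0.002029) = 219.6° ≈ 220°.

220°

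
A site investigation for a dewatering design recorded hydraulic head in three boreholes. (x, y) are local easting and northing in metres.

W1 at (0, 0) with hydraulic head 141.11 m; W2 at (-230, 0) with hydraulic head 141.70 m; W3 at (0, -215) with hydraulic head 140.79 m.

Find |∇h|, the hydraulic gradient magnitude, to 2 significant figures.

∂h/∂x = (141.70 − 141.11) / (-230 − 0) = -0.002565
∂h/∂y = (140.79 − 141.11) / (-215 − 0) = +0.001488
|∇h| = √(-0.002565² + 0.001488²) = 0.002965

0.0030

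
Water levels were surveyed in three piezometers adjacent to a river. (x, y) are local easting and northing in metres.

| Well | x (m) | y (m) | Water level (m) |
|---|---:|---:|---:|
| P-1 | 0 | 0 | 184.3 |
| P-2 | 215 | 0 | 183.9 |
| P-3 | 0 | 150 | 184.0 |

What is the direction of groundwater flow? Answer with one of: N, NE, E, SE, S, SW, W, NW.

∂h/∂x = (183.9 − 184.3) / (215 − 0) = -0.001860
∂h/∂y = (184.0 − 184.3) / (150 − 0) = -0.002000
Flow = −∇h = (+0.001860 east, +0.002000 north), which points northeast.

NE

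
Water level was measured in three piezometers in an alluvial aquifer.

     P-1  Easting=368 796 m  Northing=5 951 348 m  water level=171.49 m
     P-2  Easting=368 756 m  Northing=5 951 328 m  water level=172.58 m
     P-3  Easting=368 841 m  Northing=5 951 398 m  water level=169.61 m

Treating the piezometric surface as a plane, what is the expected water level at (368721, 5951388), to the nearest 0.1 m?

171.7 m

Differences from P-1: to P-2 (Δx, Δy, Δh) = (-40, -20, +1.09); to P-3 = (45, 50, -1.88).
Determinant of the coordinate differences = (-40)·50 − 45·(-20) = -1100.
∂h/∂x = [(+1.09)·50 − (-1.88)·(-20)] / -1100 = -0.01536
∂h/∂y = [(-40)·(-1.88) − 45·(+1.09)] / -1100 = -0.02377
h(368721, 5951388) = 171.49 + (-0.01536)·(-75) + (-0.02377)·(40) = 171.49 +1.152 -0.951 = 171.691 m.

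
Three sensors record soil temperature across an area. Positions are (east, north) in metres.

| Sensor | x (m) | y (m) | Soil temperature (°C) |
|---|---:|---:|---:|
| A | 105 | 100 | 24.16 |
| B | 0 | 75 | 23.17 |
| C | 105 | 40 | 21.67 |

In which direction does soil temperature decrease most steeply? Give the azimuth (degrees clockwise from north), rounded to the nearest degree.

Taking A as reference: B−A = (-105, -25, -0.99); C−A = (0, -60, -2.49).
Solve a·Δx + b·Δy = ΔT: det = (-105)·(-60) − 0·(-25) = 6300.
∂T/∂x = [(-0.99)·(-60) − (-2.49)·(-25)] / 6300 = -0.0004524
∂T/∂y = [(-105)·(-2.49) − 0·(-0.99)] / 6300 = +0.04150
Steepest decrease is along −∇f: components (+0.0004524 E, -0.04150 N).
Azimuth = atan2(+0.0004524, -0.04150) = 179.4° ≈ 179°.

179°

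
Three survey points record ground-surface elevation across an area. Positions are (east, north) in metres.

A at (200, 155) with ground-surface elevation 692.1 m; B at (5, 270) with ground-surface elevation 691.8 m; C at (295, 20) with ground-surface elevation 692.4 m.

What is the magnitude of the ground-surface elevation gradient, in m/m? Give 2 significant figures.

With z = a·x + b·y + c and A as origin, the differences give:
  (-195)·a + 115·b = -0.3
  95·a + (-135)·b = +0.3
Eliminate b (×(-135) and ×115, subtract): 15400·a = 6.00 → a = ∂z/∂x = +0.0003896
Back-substitute: b = ∂z/∂y = -0.001948.
|∇f| = √(0.0003896² + -0.001948²) = 0.001987 m/m

0.0020 m/m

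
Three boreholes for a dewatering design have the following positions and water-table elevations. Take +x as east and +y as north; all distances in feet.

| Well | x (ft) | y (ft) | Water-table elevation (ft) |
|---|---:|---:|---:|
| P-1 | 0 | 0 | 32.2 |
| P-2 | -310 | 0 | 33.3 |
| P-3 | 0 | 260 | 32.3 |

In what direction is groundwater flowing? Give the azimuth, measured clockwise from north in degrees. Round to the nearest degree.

∂h/∂x = (33.3 − 32.2) / (-310 − 0) = -0.003548
∂h/∂y = (32.3 − 32.2) / (260 − 0) = +0.0003846
Flow direction (−∇h) has components (+0.003548 E, -0.0003846 N).
Azimuth = atan2(E, N) = atan2(+0.003548, -0.0003846) = 96.2° ≈ 096°.

096°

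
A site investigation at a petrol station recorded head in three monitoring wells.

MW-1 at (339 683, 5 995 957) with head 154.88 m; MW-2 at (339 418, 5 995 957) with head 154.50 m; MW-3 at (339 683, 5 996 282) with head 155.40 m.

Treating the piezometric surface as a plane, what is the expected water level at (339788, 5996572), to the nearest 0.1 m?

∂h/∂x = (154.50 − 154.88) / (339418 − 339683) = +0.001434
∂h/∂y = (155.40 − 154.88) / (5996282 − 5995957) = +0.001600
h(339788, 5996572) = 154.88 + (+0.001434)·(105) + (+0.001600)·(615) = 154.88 +0.151 +0.984 = 156.015 m.

156.0 m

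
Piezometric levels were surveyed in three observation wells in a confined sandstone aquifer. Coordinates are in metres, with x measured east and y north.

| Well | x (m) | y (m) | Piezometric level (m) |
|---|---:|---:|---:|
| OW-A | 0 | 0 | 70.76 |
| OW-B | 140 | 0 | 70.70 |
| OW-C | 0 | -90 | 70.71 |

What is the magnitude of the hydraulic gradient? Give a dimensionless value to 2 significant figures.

0.00070

∂h/∂x = (70.70 − 70.76) / (140 − 0) = -0.0004286
∂h/∂y = (70.71 − 70.76) / (-90 − 0) = +0.0005556
|∇h| = √(-0.0004286² + 0.0005556²) = 0.0007017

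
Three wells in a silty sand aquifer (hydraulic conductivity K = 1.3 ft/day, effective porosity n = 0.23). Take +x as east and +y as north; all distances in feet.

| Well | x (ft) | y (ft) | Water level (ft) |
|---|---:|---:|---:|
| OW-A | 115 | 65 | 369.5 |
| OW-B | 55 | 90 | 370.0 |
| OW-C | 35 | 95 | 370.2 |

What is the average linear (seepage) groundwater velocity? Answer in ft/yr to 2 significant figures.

Differences from OW-A: to OW-B (Δx, Δy, Δh) = (-60, 25, +0.5); to OW-C = (-80, 30, +0.7).
Determinant of the coordinate differences = (-60)·30 − (-80)·25 = 200.
∂h/∂x = [(+0.5)·30 − (+0.7)·25] / 200 = -0.01250
∂h/∂y = [(-60)·(+0.7) − (-80)·(+0.5)] / 200 = -0.010000
|∇h| = √(-0.01250² + -0.010000²) = 0.01601
Seepage velocity v = K·i/n = 1.3 × 0.01601 / 0.23 = 0.09049 ft/day = 33.05 ft/yr.

33 ft/yr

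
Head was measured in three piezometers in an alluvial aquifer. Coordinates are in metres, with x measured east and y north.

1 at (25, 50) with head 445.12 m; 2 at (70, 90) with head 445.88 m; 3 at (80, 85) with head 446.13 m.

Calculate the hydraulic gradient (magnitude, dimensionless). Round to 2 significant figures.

With h = a·x + b·y + c and 1 as origin, the differences give:
  45·a + 40·b = +0.76
  55·a + 35·b = +1.01
Eliminate b (×35 and ×40, subtract): -625·a = -13.800 → a = ∂h/∂x = +0.02208
Back-substitute: b = ∂h/∂y = -0.005840.
|∇h| = √(0.02208² + -0.005840²) = 0.02284

0.023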